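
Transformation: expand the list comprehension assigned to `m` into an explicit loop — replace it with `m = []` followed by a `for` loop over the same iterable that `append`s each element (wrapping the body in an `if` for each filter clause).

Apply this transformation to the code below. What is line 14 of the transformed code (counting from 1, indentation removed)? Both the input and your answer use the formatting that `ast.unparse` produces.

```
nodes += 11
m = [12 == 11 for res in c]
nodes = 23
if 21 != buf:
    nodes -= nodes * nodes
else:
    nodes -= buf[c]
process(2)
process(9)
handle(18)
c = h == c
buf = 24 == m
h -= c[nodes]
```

buf = 24 == m

Transformed code:
nodes += 11
m = []
for res in c:
    m.append(12 == 11)
nodes = 23
if 21 != buf:
    nodes -= nodes * nodes
else:
    nodes -= buf[c]
process(2)
process(9)
handle(18)
c = h == c
buf = 24 == m
h -= c[nodes]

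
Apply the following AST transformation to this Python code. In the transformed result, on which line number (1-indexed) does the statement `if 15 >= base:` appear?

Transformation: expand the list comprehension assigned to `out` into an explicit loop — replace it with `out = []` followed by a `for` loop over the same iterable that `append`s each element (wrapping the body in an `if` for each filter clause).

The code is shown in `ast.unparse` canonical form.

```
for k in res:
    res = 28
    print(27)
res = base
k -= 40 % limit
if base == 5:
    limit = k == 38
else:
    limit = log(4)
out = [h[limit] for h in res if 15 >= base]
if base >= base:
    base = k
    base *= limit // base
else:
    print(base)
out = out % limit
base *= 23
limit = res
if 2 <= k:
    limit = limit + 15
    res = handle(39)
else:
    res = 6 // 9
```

Transformed code:
for k in res:
    res = 28
    print(27)
res = base
k -= 40 % limit
if base == 5:
    limit = k == 38
else:
    limit = log(4)
out = []
for h in res:
    if 15 >= base:
        out.append(h[limit])
if base >= base:
    base = k
    base *= limit // base
else:
    print(base)
out = out % limit
base *= 23
limit = res
if 2 <= k:
    limit = limit + 15
    res = handle(39)
else:
    res = 6 // 9

12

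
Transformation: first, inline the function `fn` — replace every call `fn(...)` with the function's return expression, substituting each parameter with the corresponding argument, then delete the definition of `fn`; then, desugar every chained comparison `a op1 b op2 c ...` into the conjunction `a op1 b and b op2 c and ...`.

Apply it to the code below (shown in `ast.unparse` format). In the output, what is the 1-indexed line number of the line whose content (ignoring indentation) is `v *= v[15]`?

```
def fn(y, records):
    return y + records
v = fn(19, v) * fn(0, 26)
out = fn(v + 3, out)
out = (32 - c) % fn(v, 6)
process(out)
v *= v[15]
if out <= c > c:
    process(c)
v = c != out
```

5

Transformed code:
v = (19 + v) * (0 + 26)
out = v + 3 + out
out = (32 - c) % (v + 6)
process(out)
v *= v[15]
if out <= c and c > c:
    process(c)
v = c != out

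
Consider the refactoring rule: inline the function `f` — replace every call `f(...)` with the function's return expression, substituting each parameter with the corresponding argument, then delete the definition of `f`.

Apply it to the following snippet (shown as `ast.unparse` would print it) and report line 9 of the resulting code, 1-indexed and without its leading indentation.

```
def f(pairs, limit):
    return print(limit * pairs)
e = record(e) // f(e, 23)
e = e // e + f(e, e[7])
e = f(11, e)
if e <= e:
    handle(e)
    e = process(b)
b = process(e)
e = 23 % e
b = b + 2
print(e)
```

b = b + 2

Transformed code:
e = record(e) // print(23 * e)
e = e // e + print(e[7] * e)
e = print(e * 11)
if e <= e:
    handle(e)
    e = process(b)
b = process(e)
e = 23 % e
b = b + 2
print(e)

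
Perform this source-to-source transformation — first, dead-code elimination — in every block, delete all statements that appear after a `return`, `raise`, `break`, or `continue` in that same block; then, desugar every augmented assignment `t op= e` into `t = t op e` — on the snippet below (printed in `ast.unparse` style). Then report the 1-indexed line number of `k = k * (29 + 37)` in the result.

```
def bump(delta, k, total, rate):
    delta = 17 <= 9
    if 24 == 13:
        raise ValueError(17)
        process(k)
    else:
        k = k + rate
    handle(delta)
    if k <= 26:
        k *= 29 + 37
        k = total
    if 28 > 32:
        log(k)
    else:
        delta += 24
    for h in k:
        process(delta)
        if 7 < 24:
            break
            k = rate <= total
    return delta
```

Transformed code:
def bump(delta, k, total, rate):
    delta = 17 <= 9
    if 24 == 13:
        raise ValueError(17)
    else:
        k = k + rate
    handle(delta)
    if k <= 26:
        k = k * (29 + 37)
        k = total
    if 28 > 32:
        log(k)
    else:
        delta = delta + 24
    for h in k:
        process(delta)
        if 7 < 24:
            break
    return delta

9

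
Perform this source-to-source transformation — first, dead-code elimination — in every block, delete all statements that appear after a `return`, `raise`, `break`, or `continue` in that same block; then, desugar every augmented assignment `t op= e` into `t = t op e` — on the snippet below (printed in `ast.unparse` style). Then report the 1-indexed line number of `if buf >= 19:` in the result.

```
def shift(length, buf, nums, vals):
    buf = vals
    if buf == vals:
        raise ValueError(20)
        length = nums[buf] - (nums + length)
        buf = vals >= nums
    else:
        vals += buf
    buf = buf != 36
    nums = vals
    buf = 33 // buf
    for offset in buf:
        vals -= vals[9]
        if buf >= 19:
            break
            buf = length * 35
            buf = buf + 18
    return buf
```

Transformed code:
def shift(length, buf, nums, vals):
    buf = vals
    if buf == vals:
        raise ValueError(20)
    else:
        vals = vals + buf
    buf = buf != 36
    nums = vals
    buf = 33 // buf
    for offset in buf:
        vals = vals - vals[9]
        if buf >= 19:
            break
    return buf

12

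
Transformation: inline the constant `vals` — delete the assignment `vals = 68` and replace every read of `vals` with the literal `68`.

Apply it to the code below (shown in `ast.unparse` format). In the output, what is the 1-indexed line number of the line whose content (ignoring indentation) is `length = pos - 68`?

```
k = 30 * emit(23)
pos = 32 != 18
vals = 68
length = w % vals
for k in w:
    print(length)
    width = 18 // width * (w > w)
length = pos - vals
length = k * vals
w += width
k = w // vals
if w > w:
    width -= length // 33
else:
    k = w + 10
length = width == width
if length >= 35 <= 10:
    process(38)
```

Transformed code:
k = 30 * emit(23)
pos = 32 != 18
length = w % 68
for k in w:
    print(length)
    width = 18 // width * (w > w)
length = pos - 68
length = k * 68
w += width
k = w // 68
if w > w:
    width -= length // 33
else:
    k = w + 10
length = width == width
if length >= 35 <= 10:
    process(38)

7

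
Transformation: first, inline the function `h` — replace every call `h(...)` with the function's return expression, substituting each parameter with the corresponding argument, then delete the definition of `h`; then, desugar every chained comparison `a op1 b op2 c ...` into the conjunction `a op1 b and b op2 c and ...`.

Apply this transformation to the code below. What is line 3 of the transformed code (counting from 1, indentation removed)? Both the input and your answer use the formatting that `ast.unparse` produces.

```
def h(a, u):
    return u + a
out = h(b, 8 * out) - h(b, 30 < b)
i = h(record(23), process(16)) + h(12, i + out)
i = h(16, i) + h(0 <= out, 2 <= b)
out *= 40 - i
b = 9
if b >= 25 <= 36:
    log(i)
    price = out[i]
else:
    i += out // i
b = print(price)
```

Transformed code:
out = 8 * out + b - ((30 < b) + b)
i = process(16) + record(23) + (i + out + 12)
i = i + 16 + ((2 <= b) + (0 <= out))
out *= 40 - i
b = 9
if b >= 25 and 25 <= 36:
    log(i)
    price = out[i]
else:
    i += out // i
b = print(price)

i = i + 16 + ((2 <= b) + (0 <= out))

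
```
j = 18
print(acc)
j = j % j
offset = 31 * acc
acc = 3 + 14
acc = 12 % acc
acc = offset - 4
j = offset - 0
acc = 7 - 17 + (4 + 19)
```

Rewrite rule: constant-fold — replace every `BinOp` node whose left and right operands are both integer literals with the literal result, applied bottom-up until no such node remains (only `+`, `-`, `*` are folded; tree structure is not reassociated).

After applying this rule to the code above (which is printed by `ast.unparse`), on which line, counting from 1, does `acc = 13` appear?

9

Transformed code:
j = 18
print(acc)
j = j % j
offset = 31 * acc
acc = 17
acc = 12 % acc
acc = offset - 4
j = offset - 0
acc = 13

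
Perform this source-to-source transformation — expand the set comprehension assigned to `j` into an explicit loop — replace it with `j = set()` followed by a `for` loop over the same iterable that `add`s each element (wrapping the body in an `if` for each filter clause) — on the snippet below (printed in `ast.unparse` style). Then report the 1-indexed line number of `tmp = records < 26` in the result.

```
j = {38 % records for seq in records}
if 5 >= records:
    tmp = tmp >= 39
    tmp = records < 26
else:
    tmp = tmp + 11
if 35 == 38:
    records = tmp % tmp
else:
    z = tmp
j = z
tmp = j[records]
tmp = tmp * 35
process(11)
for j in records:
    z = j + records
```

Transformed code:
j = set()
for seq in records:
    j.add(38 % records)
if 5 >= records:
    tmp = tmp >= 39
    tmp = records < 26
else:
    tmp = tmp + 11
if 35 == 38:
    records = tmp % tmp
else:
    z = tmp
j = z
tmp = j[records]
tmp = tmp * 35
process(11)
for j in records:
    z = j + records

6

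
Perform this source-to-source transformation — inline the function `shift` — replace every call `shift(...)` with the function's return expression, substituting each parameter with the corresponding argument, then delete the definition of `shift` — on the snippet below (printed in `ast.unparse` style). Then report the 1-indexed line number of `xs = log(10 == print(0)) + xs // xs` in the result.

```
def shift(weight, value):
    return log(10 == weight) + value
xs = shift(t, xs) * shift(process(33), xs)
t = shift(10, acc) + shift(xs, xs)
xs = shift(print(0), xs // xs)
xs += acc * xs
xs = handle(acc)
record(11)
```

3

Transformed code:
xs = (log(10 == t) + xs) * (log(10 == process(33)) + xs)
t = log(10 == 10) + acc + (log(10 == xs) + xs)
xs = log(10 == print(0)) + xs // xs
xs += acc * xs
xs = handle(acc)
record(11)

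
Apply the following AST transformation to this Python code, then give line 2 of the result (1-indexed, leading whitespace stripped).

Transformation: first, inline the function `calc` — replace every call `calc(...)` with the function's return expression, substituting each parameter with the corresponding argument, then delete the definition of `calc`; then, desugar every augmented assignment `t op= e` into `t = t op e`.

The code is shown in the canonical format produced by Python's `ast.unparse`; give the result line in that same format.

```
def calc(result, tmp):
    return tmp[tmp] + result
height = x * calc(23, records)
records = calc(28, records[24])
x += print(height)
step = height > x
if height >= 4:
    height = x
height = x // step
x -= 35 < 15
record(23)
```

Transformed code:
height = x * (records[records] + 23)
records = records[24][records[24]] + 28
x = x + print(height)
step = height > x
if height >= 4:
    height = x
height = x // step
x = x - (35 < 15)
record(23)

records = records[24][records[24]] + 28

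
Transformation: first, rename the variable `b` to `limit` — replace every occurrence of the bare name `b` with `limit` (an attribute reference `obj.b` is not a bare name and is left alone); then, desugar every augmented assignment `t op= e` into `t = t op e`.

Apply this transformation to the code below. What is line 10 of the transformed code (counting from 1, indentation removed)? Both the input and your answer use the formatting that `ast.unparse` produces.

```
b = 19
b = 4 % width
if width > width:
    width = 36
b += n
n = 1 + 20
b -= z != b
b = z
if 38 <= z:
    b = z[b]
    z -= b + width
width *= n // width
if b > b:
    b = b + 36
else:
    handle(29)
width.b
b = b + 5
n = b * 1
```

Transformed code:
limit = 19
limit = 4 % width
if width > width:
    width = 36
limit = limit + n
n = 1 + 20
limit = limit - (z != limit)
limit = z
if 38 <= z:
    limit = z[limit]
    z = z - (limit + width)
width = width * (n // width)
if limit > limit:
    limit = limit + 36
else:
    handle(29)
width.b
limit = limit + 5
n = limit * 1

limit = z[limit]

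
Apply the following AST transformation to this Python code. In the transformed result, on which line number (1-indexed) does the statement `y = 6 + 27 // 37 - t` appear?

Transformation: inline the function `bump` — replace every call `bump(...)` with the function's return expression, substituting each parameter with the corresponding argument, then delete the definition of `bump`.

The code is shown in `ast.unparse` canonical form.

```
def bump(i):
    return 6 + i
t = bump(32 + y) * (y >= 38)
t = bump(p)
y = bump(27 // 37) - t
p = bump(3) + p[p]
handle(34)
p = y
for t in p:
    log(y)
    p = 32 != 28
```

Transformed code:
t = (6 + (32 + y)) * (y >= 38)
t = 6 + p
y = 6 + 27 // 37 - t
p = 6 + 3 + p[p]
handle(34)
p = y
for t in p:
    log(y)
    p = 32 != 28

3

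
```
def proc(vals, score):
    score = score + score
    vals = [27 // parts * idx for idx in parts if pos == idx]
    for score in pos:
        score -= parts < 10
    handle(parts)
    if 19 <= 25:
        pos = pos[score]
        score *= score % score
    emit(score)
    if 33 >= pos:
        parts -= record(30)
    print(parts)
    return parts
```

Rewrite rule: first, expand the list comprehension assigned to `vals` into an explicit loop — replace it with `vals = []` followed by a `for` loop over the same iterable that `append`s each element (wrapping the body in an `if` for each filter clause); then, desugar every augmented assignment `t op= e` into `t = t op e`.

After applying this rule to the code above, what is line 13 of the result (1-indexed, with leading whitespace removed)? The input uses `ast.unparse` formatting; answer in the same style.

emit(score)

Transformed code:
def proc(vals, score):
    score = score + score
    vals = []
    for idx in parts:
        if pos == idx:
            vals.append(27 // parts * idx)
    for score in pos:
        score = score - (parts < 10)
    handle(parts)
    if 19 <= 25:
        pos = pos[score]
        score = score * (score % score)
    emit(score)
    if 33 >= pos:
        parts = parts - record(30)
    print(parts)
    return parts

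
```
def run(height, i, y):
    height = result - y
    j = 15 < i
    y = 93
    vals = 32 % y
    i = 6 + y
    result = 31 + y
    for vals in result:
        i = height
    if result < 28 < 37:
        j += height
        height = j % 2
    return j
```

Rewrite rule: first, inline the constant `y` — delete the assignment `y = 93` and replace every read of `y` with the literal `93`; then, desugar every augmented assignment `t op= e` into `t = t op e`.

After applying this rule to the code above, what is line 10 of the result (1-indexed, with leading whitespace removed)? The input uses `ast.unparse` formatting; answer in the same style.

Transformed code:
def run(height, i, y):
    height = result - 93
    j = 15 < i
    vals = 32 % 93
    i = 6 + 93
    result = 31 + 93
    for vals in result:
        i = height
    if result < 28 < 37:
        j = j + height
        height = j % 2
    return j

j = j + height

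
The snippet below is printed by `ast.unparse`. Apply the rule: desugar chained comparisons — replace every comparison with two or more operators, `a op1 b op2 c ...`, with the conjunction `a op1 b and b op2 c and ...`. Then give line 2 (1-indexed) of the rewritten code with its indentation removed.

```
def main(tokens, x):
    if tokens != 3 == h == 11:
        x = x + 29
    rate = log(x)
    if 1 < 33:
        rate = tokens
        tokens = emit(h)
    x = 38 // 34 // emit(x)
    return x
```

Transformed code:
def main(tokens, x):
    if tokens != 3 and 3 == h and (h == 11):
        x = x + 29
    rate = log(x)
    if 1 < 33:
        rate = tokens
        tokens = emit(h)
    x = 38 // 34 // emit(x)
    return x

if tokens != 3 and 3 == h and (h == 11):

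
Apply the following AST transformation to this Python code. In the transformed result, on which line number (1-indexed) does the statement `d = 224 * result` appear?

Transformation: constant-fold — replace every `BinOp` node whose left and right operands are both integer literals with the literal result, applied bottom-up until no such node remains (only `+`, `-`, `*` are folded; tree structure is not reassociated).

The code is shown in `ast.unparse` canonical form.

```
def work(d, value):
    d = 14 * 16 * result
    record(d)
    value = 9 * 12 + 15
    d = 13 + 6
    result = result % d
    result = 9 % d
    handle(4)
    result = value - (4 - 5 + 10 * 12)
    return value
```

2

Transformed code:
def work(d, value):
    d = 224 * result
    record(d)
    value = 123
    d = 19
    result = result % d
    result = 9 % d
    handle(4)
    result = value - 119
    return value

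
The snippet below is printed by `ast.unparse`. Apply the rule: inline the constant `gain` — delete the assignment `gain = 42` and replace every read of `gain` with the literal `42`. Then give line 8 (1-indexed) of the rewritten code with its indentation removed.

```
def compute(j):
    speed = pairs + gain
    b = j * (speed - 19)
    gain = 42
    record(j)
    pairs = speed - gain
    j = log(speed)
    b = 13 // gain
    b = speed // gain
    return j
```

b = speed // 42

Transformed code:
def compute(j):
    speed = pairs + 42
    b = j * (speed - 19)
    record(j)
    pairs = speed - 42
    j = log(speed)
    b = 13 // 42
    b = speed // 42
    return j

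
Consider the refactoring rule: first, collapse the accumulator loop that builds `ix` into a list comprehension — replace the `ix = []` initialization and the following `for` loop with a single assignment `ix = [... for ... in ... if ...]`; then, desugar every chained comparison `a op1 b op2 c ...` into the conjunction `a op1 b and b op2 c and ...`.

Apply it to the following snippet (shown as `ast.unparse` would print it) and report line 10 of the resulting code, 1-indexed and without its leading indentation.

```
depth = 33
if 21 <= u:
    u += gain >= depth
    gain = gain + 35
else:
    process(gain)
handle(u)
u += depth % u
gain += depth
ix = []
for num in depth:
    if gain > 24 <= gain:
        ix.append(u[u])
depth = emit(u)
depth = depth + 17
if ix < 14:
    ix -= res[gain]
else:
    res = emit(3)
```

ix = [u[u] for num in depth if gain > 24 and 24 <= gain]

Transformed code:
depth = 33
if 21 <= u:
    u += gain >= depth
    gain = gain + 35
else:
    process(gain)
handle(u)
u += depth % u
gain += depth
ix = [u[u] for num in depth if gain > 24 and 24 <= gain]
depth = emit(u)
depth = depth + 17
if ix < 14:
    ix -= res[gain]
else:
    res = emit(3)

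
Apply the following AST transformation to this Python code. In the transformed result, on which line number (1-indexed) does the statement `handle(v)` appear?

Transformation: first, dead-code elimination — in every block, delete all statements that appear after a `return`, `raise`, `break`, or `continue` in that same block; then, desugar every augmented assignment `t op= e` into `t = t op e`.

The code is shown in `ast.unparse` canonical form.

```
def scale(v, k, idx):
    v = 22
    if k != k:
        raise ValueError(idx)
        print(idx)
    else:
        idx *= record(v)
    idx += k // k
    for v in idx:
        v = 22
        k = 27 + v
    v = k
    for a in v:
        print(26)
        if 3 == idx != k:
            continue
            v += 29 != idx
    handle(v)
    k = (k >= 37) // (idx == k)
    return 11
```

Transformed code:
def scale(v, k, idx):
    v = 22
    if k != k:
        raise ValueError(idx)
    else:
        idx = idx * record(v)
    idx = idx + k // k
    for v in idx:
        v = 22
        k = 27 + v
    v = k
    for a in v:
        print(26)
        if 3 == idx != k:
            continue
    handle(v)
    k = (k >= 37) // (idx == k)
    return 11

16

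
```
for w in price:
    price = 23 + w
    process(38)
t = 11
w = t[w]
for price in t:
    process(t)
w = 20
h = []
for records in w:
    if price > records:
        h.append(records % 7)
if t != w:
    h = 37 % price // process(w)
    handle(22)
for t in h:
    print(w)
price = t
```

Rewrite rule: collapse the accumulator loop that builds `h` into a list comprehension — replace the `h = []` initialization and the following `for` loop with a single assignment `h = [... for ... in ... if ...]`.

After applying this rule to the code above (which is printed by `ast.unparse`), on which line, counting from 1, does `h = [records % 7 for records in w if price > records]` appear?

9

Transformed code:
for w in price:
    price = 23 + w
    process(38)
t = 11
w = t[w]
for price in t:
    process(t)
w = 20
h = [records % 7 for records in w if price > records]
if t != w:
    h = 37 % price // process(w)
    handle(22)
for t in h:
    print(w)
price = t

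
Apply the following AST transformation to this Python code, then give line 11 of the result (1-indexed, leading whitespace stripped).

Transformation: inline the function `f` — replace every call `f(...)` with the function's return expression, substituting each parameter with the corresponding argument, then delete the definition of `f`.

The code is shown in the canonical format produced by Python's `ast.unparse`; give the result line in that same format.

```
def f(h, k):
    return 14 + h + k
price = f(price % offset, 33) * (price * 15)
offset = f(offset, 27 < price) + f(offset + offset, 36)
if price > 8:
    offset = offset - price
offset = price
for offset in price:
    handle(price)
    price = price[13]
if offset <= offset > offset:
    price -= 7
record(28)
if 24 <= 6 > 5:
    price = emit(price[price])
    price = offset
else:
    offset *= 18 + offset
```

Transformed code:
price = (14 + price % offset + 33) * (price * 15)
offset = 14 + offset + (27 < price) + (14 + (offset + offset) + 36)
if price > 8:
    offset = offset - price
offset = price
for offset in price:
    handle(price)
    price = price[13]
if offset <= offset > offset:
    price -= 7
record(28)
if 24 <= 6 > 5:
    price = emit(price[price])
    price = offset
else:
    offset *= 18 + offset

record(28)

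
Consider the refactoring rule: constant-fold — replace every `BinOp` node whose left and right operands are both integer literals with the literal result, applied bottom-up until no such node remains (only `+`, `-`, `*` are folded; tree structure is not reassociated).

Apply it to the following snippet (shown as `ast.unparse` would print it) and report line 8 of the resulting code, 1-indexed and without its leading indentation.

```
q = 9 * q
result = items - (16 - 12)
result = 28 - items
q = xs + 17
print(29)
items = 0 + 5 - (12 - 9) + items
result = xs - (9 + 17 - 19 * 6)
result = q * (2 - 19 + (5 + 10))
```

result = q * -2

Transformed code:
q = 9 * q
result = items - 4
result = 28 - items
q = xs + 17
print(29)
items = 2 + items
result = xs - -88
result = q * -2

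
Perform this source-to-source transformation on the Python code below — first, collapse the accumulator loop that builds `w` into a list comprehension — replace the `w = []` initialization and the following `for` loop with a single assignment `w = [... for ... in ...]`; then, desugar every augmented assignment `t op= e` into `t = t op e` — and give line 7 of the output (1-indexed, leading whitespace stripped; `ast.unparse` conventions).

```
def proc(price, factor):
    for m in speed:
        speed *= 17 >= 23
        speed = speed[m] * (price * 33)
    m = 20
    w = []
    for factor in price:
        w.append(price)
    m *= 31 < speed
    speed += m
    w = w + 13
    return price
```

Transformed code:
def proc(price, factor):
    for m in speed:
        speed = speed * (17 >= 23)
        speed = speed[m] * (price * 33)
    m = 20
    w = [price for factor in price]
    m = m * (31 < speed)
    speed = speed + m
    w = w + 13
    return price

m = m * (31 < speed)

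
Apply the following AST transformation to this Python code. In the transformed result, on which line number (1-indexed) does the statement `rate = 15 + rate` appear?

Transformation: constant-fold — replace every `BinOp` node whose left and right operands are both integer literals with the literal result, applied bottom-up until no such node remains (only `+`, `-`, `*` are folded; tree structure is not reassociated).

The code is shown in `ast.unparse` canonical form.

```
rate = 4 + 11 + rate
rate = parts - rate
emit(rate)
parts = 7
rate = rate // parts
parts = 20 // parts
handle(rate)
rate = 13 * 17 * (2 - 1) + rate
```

Transformed code:
rate = 15 + rate
rate = parts - rate
emit(rate)
parts = 7
rate = rate // parts
parts = 20 // parts
handle(rate)
rate = 221 + rate

1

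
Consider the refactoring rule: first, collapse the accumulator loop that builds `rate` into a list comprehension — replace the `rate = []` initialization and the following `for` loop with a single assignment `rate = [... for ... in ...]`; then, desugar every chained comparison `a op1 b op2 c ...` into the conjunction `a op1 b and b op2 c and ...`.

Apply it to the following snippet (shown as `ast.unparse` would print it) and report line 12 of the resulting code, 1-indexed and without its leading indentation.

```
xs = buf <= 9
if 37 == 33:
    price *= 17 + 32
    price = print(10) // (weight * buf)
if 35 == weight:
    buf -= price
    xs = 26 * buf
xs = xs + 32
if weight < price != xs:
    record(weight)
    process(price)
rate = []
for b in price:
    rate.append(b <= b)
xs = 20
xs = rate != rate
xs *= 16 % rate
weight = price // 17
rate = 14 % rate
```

rate = [b <= b for b in price]

Transformed code:
xs = buf <= 9
if 37 == 33:
    price *= 17 + 32
    price = print(10) // (weight * buf)
if 35 == weight:
    buf -= price
    xs = 26 * buf
xs = xs + 32
if weight < price and price != xs:
    record(weight)
    process(price)
rate = [b <= b for b in price]
xs = 20
xs = rate != rate
xs *= 16 % rate
weight = price // 17
rate = 14 % rate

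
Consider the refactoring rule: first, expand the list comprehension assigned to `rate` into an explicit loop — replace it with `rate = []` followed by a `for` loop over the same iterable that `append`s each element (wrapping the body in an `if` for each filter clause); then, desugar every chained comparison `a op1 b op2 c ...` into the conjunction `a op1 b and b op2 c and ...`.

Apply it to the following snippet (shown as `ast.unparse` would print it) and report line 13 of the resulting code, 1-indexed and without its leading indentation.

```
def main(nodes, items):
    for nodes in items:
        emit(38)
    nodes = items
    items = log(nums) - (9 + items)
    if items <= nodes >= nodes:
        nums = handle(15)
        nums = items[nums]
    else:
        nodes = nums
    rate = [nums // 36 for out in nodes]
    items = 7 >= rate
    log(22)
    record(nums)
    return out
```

Transformed code:
def main(nodes, items):
    for nodes in items:
        emit(38)
    nodes = items
    items = log(nums) - (9 + items)
    if items <= nodes and nodes >= nodes:
        nums = handle(15)
        nums = items[nums]
    else:
        nodes = nums
    rate = []
    for out in nodes:
        rate.append(nums // 36)
    items = 7 >= rate
    log(22)
    record(nums)
    return out

rate.append(nums // 36)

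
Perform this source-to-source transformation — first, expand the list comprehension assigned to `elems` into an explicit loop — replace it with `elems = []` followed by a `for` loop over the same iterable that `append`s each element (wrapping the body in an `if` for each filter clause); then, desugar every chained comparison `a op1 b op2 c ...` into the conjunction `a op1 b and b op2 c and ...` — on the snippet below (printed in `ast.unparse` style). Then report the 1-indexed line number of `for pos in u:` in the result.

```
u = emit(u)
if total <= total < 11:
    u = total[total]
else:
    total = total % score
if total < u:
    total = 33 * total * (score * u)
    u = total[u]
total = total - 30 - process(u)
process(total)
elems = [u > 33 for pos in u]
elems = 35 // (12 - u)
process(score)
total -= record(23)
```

12

Transformed code:
u = emit(u)
if total <= total and total < 11:
    u = total[total]
else:
    total = total % score
if total < u:
    total = 33 * total * (score * u)
    u = total[u]
total = total - 30 - process(u)
process(total)
elems = []
for pos in u:
    elems.append(u > 33)
elems = 35 // (12 - u)
process(score)
total -= record(23)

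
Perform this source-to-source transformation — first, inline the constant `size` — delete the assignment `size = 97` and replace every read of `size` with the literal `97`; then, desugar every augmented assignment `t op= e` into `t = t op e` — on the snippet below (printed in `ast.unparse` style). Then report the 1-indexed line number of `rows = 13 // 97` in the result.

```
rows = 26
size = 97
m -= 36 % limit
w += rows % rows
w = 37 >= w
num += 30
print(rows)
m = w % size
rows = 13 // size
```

Transformed code:
rows = 26
m = m - 36 % limit
w = w + rows % rows
w = 37 >= w
num = num + 30
print(rows)
m = w % 97
rows = 13 // 97

8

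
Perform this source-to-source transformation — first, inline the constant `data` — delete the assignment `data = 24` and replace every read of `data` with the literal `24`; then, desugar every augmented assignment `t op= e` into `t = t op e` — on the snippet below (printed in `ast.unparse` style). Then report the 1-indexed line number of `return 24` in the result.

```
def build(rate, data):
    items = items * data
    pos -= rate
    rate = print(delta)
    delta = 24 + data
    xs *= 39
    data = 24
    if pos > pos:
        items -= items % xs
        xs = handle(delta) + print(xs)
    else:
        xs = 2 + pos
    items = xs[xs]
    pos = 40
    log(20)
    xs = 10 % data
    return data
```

Transformed code:
def build(rate, data):
    items = items * 24
    pos = pos - rate
    rate = print(delta)
    delta = 24 + 24
    xs = xs * 39
    if pos > pos:
        items = items - items % xs
        xs = handle(delta) + print(xs)
    else:
        xs = 2 + pos
    items = xs[xs]
    pos = 40
    log(20)
    xs = 10 % 24
    return 24

16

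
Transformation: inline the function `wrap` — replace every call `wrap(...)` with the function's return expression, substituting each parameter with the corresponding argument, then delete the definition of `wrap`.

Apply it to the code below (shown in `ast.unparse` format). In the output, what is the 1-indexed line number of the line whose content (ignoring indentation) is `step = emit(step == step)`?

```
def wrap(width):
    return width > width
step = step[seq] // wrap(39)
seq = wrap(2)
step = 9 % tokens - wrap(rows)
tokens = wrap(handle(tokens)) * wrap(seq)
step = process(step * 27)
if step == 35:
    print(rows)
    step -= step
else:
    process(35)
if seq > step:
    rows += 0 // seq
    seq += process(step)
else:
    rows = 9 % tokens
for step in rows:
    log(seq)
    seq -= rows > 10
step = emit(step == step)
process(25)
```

19

Transformed code:
step = step[seq] // (39 > 39)
seq = 2 > 2
step = 9 % tokens - (rows > rows)
tokens = (handle(tokens) > handle(tokens)) * (seq > seq)
step = process(step * 27)
if step == 35:
    print(rows)
    step -= step
else:
    process(35)
if seq > step:
    rows += 0 // seq
    seq += process(step)
else:
    rows = 9 % tokens
for step in rows:
    log(seq)
    seq -= rows > 10
step = emit(step == step)
process(25)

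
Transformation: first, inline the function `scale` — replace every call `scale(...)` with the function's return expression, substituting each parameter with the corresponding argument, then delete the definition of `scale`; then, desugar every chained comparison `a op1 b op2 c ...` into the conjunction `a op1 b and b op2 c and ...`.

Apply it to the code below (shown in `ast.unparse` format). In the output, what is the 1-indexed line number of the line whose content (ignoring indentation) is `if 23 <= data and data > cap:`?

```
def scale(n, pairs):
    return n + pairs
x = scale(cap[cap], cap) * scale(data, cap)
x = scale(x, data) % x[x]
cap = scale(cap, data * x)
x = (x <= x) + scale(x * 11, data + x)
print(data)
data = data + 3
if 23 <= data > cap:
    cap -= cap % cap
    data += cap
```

7

Transformed code:
x = (cap[cap] + cap) * (data + cap)
x = (x + data) % x[x]
cap = cap + data * x
x = (x <= x) + (x * 11 + (data + x))
print(data)
data = data + 3
if 23 <= data and data > cap:
    cap -= cap % cap
    data += cap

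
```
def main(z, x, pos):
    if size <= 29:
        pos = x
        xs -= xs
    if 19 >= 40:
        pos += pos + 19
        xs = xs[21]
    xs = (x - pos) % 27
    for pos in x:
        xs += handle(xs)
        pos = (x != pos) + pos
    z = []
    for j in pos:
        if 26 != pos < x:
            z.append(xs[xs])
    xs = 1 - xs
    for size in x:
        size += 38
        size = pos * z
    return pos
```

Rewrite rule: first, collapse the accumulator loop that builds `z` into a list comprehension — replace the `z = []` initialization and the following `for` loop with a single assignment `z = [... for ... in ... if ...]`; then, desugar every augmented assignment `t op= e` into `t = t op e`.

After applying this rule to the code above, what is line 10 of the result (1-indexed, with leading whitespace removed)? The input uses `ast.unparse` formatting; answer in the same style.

xs = xs + handle(xs)

Transformed code:
def main(z, x, pos):
    if size <= 29:
        pos = x
        xs = xs - xs
    if 19 >= 40:
        pos = pos + (pos + 19)
        xs = xs[21]
    xs = (x - pos) % 27
    for pos in x:
        xs = xs + handle(xs)
        pos = (x != pos) + pos
    z = [xs[xs] for j in pos if 26 != pos < x]
    xs = 1 - xs
    for size in x:
        size = size + 38
        size = pos * z
    return pos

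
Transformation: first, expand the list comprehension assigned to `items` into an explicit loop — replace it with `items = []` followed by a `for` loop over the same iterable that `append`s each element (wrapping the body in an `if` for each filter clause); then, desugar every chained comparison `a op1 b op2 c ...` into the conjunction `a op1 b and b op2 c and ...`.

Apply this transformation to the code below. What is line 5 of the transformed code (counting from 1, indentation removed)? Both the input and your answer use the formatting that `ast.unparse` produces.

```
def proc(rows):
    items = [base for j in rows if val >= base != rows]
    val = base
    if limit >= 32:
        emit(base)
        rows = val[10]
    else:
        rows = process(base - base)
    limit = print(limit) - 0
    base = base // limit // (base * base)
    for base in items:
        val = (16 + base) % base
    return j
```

Transformed code:
def proc(rows):
    items = []
    for j in rows:
        if val >= base and base != rows:
            items.append(base)
    val = base
    if limit >= 32:
        emit(base)
        rows = val[10]
    else:
        rows = process(base - base)
    limit = print(limit) - 0
    base = base // limit // (base * base)
    for base in items:
        val = (16 + base) % base
    return j

items.append(base)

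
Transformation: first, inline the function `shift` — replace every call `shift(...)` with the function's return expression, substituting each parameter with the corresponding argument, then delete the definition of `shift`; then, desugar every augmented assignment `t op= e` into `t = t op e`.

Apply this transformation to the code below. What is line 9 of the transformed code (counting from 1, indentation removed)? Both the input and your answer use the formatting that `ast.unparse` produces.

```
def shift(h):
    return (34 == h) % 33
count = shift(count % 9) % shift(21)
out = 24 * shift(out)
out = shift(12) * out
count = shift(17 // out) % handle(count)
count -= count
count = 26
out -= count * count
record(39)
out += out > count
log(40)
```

out = out + (out > count)

Transformed code:
count = (34 == count % 9) % 33 % ((34 == 21) % 33)
out = 24 * ((34 == out) % 33)
out = (34 == 12) % 33 * out
count = (34 == 17 // out) % 33 % handle(count)
count = count - count
count = 26
out = out - count * count
record(39)
out = out + (out > count)
log(40)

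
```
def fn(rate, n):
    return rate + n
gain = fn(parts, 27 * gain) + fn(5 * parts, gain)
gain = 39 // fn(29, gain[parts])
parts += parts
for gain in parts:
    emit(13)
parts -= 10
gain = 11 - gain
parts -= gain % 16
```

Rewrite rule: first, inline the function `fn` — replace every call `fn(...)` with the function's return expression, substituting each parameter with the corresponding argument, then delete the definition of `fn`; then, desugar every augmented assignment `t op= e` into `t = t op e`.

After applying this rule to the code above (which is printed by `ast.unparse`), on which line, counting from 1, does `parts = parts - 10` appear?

Transformed code:
gain = parts + 27 * gain + (5 * parts + gain)
gain = 39 // (29 + gain[parts])
parts = parts + parts
for gain in parts:
    emit(13)
parts = parts - 10
gain = 11 - gain
parts = parts - gain % 16

6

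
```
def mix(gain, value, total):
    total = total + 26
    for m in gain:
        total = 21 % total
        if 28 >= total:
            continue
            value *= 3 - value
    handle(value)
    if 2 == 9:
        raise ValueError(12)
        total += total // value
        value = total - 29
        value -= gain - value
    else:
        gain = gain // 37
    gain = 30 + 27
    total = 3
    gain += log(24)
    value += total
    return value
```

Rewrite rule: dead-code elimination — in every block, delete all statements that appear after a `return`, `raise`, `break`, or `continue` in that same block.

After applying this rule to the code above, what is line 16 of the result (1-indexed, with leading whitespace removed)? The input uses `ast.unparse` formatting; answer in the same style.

return value

Transformed code:
def mix(gain, value, total):
    total = total + 26
    for m in gain:
        total = 21 % total
        if 28 >= total:
            continue
    handle(value)
    if 2 == 9:
        raise ValueError(12)
    else:
        gain = gain // 37
    gain = 30 + 27
    total = 3
    gain += log(24)
    value += total
    return value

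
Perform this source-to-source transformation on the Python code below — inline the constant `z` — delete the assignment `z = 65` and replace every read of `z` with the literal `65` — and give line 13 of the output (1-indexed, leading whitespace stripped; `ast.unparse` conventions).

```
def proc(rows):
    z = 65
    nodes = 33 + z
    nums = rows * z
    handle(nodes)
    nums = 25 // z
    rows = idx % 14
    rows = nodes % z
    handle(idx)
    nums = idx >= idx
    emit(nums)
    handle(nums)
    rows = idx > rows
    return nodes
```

Transformed code:
def proc(rows):
    nodes = 33 + 65
    nums = rows * 65
    handle(nodes)
    nums = 25 // 65
    rows = idx % 14
    rows = nodes % 65
    handle(idx)
    nums = idx >= idx
    emit(nums)
    handle(nums)
    rows = idx > rows
    return nodes

return nodes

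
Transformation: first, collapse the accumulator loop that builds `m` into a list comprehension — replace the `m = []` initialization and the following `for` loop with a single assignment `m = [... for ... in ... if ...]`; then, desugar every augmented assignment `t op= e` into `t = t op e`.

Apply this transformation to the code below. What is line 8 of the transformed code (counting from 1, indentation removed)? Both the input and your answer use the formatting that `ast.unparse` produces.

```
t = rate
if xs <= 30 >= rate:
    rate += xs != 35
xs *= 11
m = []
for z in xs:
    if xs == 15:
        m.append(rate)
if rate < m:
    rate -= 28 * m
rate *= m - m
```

rate = rate * (m - m)

Transformed code:
t = rate
if xs <= 30 >= rate:
    rate = rate + (xs != 35)
xs = xs * 11
m = [rate for z in xs if xs == 15]
if rate < m:
    rate = rate - 28 * m
rate = rate * (m - m)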